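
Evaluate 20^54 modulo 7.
1

Repeated squaring. Binary of 54 = 110110.
20^1 ≡ 6 (mod 7); 20^2 ≡ 1 (mod 7); 20^4 ≡ 1 (mod 7); 20^8 ≡ 1 (mod 7); 20^16 ≡ 1 (mod 7); 20^32 ≡ 1 (mod 7)
20^54 = 20^2 × 20^4 × 20^16 × 20^32 ≡ 1 (mod 7)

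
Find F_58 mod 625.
504

Matrix identity: Q^n = [[F_(n+1), F_n], [F_n, F_(n-1)]] with Q = [[1,1],[1,0]].
n = 58 = 111010₂. Square-and-multiply, entries mod 625:
Q^1 = [[1,1],[1,0]]
Q^3 = (Q^1)²·Q = [[3,2],[2,1]]
Q^7 = (Q^3)²·Q = [[21,13],[13,8]]
Q^14 = (Q^7)² = [[610,377],[377,233]]
Q^29 = (Q^14)²·Q = [[165,479],[479,311]]
Q^58 = (Q^29)² = [[416,504],[504,537]]
F_58 mod 625 = Q^58[0][1] = 504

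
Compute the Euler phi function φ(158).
78

158 = 2 × 79
φ(n) = n × ∏(1 - 1/p) for each prime p dividing n
φ(158) = 158 × (1 - 1/2) × (1 - 1/79) = 78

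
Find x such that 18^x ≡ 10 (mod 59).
15

Baby-step giant-step with step n = ⌈√59⌉ = 8.
Baby steps 18^j mod 59 (j:value) for j=0..7: 0:1, 1:18, 2:29, 3:50, 4:15, 5:34, 6:22, 7:42.
Giant-step multiplier: 18^(-8) ≡ 18^(58-8) = 18^50 ≡ 16 (mod 59).
Giant steps γ_i = 10·16^i mod 59: γ_0=10, γ_1=42 (in table at j=7).
x = i·n + j = 1·8 + 7 = 15.
Check: 18^15 ≡ 10 (mod 59).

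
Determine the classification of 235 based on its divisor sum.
deficient

Proper divisors of 235: sum = 1 + 5 + 47 = 53
Since 53 < 235, 235 is deficient.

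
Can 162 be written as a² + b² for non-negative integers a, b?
9² + 9² (a=9, b=9)

Factorization: 162 = 2 × 3^4
By Fermat: n is sum of two squares iff every prime p ≡ 3 (mod 4) appears to even power.
All primes ≡ 3 (mod 4) appear to even power.
Search a = 0, 1, 2, … for 162 - a² a perfect square: first hit at a = 9: 162 - 81 = 81 = 9².
162 = 9² + 9² = 81 + 81 ✓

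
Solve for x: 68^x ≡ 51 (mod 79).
68

Baby-step giant-step with step n = ⌈√79⌉ = 9.
Baby steps 68^j mod 79 (j:value) for j=0..8: 0:1, 1:68, 2:42, 3:12, 4:26, 5:30, 6:65, 7:75, 8:44.
Giant-step multiplier: 68^(-9) ≡ 68^(78-9) = 68^69 ≡ 71 (mod 79).
Giant steps γ_i = 51·71^i mod 79: γ_0=51, γ_1=66, γ_2=25, γ_3=37, γ_4=20, γ_5=77, γ_6=16, γ_7=30 (in table at j=5).
x = i·n + j = 7·9 + 5 = 68.
Check: 68^68 ≡ 51 (mod 79).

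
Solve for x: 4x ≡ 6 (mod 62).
x ≡ 17 (mod 31)

gcd(4, 62) = 2, which divides 6, so solutions exist.
Divide through by 2: 2x ≡ 3 (mod 31).
Find 2^(-1) mod 31 by the extended Euclidean algorithm:
31 = 15 × 2 + 1  ⟹  1 = (1)·31 + (-15)·2
So (-15)·2 ≡ 1 (mod 31), i.e. 2^(-1) ≡ -15 ≡ 16 (mod 31).
x ≡ 16 × 3 = 48 ≡ 17 (mod 31).
Check: 4 × 17 = 68 ≡ 6 (mod 62).
x ≡ 17 (mod 31), giving 2 solutions mod 62.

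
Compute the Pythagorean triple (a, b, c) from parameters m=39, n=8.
(1457, 624, 1585)

Euclid's formula: a = m² - n², b = 2mn, c = m² + n²
m = 39, n = 8
a = 39² - 8² = 1521 - 64 = 1457
b = 2 × 39 × 8 = 624
c = 39² + 8² = 1521 + 64 = 1585
Verification: 1457² + 624² = 2122849 + 389376 = 2512225 = 1585² ✓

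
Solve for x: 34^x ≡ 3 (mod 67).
27

Baby-step giant-step with step n = ⌈√67⌉ = 9.
Baby steps 34^j mod 67 (j:value) for j=0..8: 0:1, 1:34, 2:17, 3:42, 4:21, 5:44, 6:22, 7:11, 8:39.
Giant-step multiplier: 34^(-9) ≡ 34^(66-9) = 34^57 ≡ 43 (mod 67).
Giant steps γ_i = 3·43^i mod 67: γ_0=3, γ_1=62, γ_2=53, γ_3=1 (in table at j=0).
x = i·n + j = 3·9 + 0 = 27.
Check: 34^27 ≡ 3 (mod 67).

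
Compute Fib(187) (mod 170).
13

Matrix identity: Q^n = [[F_(n+1), F_n], [F_n, F_(n-1)]] with Q = [[1,1],[1,0]].
n = 187 = 10111011₂. Square-and-multiply, entries mod 170:
Q^1 = [[1,1],[1,0]]
Q^2 = (Q^1)² = [[2,1],[1,1]]
Q^5 = (Q^2)²·Q = [[8,5],[5,3]]
Q^11 = (Q^5)²·Q = [[144,89],[89,55]]
Q^23 = (Q^11)²·Q = [[128,97],[97,31]]
Q^46 = (Q^23)² = [[123,123],[123,0]]
Q^93 = (Q^46)²·Q = [[167,168],[168,169]]
Q^187 = (Q^93)²·Q = [[21,13],[13,8]]
F_187 mod 170 = Q^187[0][1] = 13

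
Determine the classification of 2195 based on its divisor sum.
deficient

Proper divisors of 2195: sum = 1 + 5 + 439 = 445
Since 445 < 2195, 2195 is deficient.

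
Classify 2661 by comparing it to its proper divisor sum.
deficient

Proper divisors of 2661: sum = 1 + 3 + 887 = 891
Since 891 < 2661, 2661 is deficient.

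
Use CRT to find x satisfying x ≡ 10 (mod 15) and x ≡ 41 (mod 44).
85

Using Chinese Remainder Theorem:
M = 15 × 44 = 660
M1 = 44, M2 = 15
y1 = 44^(-1) mod 15 = 14
y2 = 15^(-1) mod 44 = 3
x = (10×44×14 + 41×15×3) mod 660 = 85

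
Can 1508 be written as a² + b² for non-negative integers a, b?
8² + 38² (a=8, b=38)

Factorization: 1508 = 2^2 × 13 × 29
By Fermat: n is sum of two squares iff every prime p ≡ 3 (mod 4) appears to even power.
All primes ≡ 3 (mod 4) appear to even power.
Search a = 0, 1, 2, … for 1508 - a² a perfect square: first hit at a = 8: 1508 - 64 = 1444 = 38².
1508 = 8² + 38² = 64 + 1444 ✓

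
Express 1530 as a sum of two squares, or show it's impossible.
3² + 39² (a=3, b=39)

Factorization: 1530 = 2 × 3^2 × 5 × 17
By Fermat: n is sum of two squares iff every prime p ≡ 3 (mod 4) appears to even power.
All primes ≡ 3 (mod 4) appear to even power.
Search a = 0, 1, 2, … for 1530 - a² a perfect square: first hit at a = 3: 1530 - 9 = 1521 = 39².
1530 = 3² + 39² = 9 + 1521 ✓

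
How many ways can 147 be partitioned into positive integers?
30388671978

p(n) counts ways to write n as a sum of positive integers (order ignored).
Euler's pentagonal recurrence: p(k) = p(k-1) + p(k-2) - p(k-5) - p(k-7) + p(k-12) + p(k-15) - ... (offsets j(3j∓1)/2, signs ++--, p(0)=1, p(<0)=0).
DP table for k = 0..146: p(0)=1, p(1)=1, p(2)=2, p(3)=3, p(4)=5, p(5)=7, p(6)=11, p(7)=15, p(8)=22, p(9)=30, p(10)=42, p(11)=56, p(12)=77, p(13)=101, p(14)=135, p(15)=176, p(16)=231, p(17)=297, p(18)=385, p(19)=490, p(20)=627, p(21)=792, p(22)=1002, p(23)=1255, p(24)=1575, p(25)=1958, p(26)=2436, p(27)=3010, p(28)=3718, p(29)=4565, p(30)=5604, p(31)=6842, p(32)=8349, p(33)=10143, p(34)=12310, p(35)=14883, p(36)=17977, p(37)=21637, p(38)=26015, p(39)=31185, p(40)=37338, p(41)=44583, p(42)=53174, p(43)=63261, p(44)=75175, p(45)=89134, p(46)=105558, p(47)=124754, p(48)=147273, p(49)=173525, p(50)=204226, p(51)=239943, p(52)=281589, p(53)=329931, p(54)=386155, p(55)=451276, p(56)=526823, p(57)=614154, p(58)=715220, p(59)=831820, p(60)=966467, p(61)=1121505, p(62)=1300156, p(63)=1505499, p(64)=1741630, p(65)=2012558, p(66)=2323520, p(67)=2679689, p(68)=3087735, p(69)=3554345, p(70)=4087968, p(71)=4697205, p(72)=5392783, p(73)=6185689, p(74)=7089500, p(75)=8118264, p(76)=9289091, p(77)=10619863, p(78)=12132164, p(79)=13848650, p(80)=15796476, p(81)=18004327, p(82)=20506255, p(83)=23338469, p(84)=26543660, p(85)=30167357, p(86)=34262962, p(87)=38887673, p(88)=44108109, p(89)=49995925, p(90)=56634173, p(91)=64112359, p(92)=72533807, p(93)=82010177, p(94)=92669720, p(95)=104651419, p(96)=118114304, p(97)=133230930, p(98)=150198136, p(99)=169229875, p(100)=190569292, p(101)=214481126, p(102)=241265379, p(103)=271248950, p(104)=304801365, p(105)=342325709, p(106)=384276336, p(107)=431149389, p(108)=483502844, p(109)=541946240, p(110)=607163746, p(111)=679903203, p(112)=761002156, p(113)=851376628, p(114)=952050665, p(115)=1064144451, p(116)=1188908248, p(117)=1327710076, p(118)=1482074143, p(119)=1653668665, p(120)=1844349560, p(121)=2056148051, p(122)=2291320912, p(123)=2552338241, p(124)=2841940500, p(125)=3163127352, p(126)=3519222692, p(127)=3913864295, p(128)=4351078600, p(129)=4835271870, p(130)=5371315400, p(131)=5964539504, p(132)=6620830889, p(133)=7346629512, p(134)=8149040695, p(135)=9035836076, p(136)=10015581680, p(137)=11097645016, p(138)=12292341831, p(139)=13610949895, p(140)=15065878135, p(141)=16670689208, p(142)=18440293320, p(143)=20390982757, p(144)=22540654445, p(145)=24908858009, p(146)=27517052599.
Final step: p(147) = p(146) + p(145) - p(142) - p(140) + p(135) + p(132) - p(125) - p(121) + p(112) + p(107) - p(96) - p(90) + p(77) + p(70) - p(55) - p(47) + p(30) + p(21) - p(2)
= 27517052599 + 24908858009 - 18440293320 - 15065878135 + 9035836076 + 6620830889 - 3163127352 - 2056148051 + 761002156 + 431149389 - 118114304 - 56634173 + 10619863 + 4087968 - 451276 - 124754 + 5604 + 792 - 2
= 30388671978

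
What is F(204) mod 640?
528

Matrix identity: Q^n = [[F_(n+1), F_n], [F_n, F_(n-1)]] with Q = [[1,1],[1,0]].
n = 204 = 11001100₂. Square-and-multiply, entries mod 640:
Q^1 = [[1,1],[1,0]]
Q^3 = (Q^1)²·Q = [[3,2],[2,1]]
Q^6 = (Q^3)² = [[13,8],[8,5]]
Q^12 = (Q^6)² = [[233,144],[144,89]]
Q^25 = (Q^12)²·Q = [[433,145],[145,288]]
Q^51 = (Q^25)²·Q = [[99,514],[514,225]]
Q^102 = (Q^51)² = [[77,136],[136,581]]
Q^204 = (Q^102)² = [[105,528],[528,217]]
F_204 mod 640 = Q^204[0][1] = 528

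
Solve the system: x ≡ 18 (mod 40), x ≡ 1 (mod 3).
58

Using Chinese Remainder Theorem:
M = 40 × 3 = 120
M1 = 3, M2 = 40
y1 = 3^(-1) mod 40 = 27
y2 = 40^(-1) mod 3 = 1
x = (18×3×27 + 1×40×1) mod 120 = 58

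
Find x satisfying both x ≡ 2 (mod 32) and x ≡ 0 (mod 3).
66

Using Chinese Remainder Theorem:
M = 32 × 3 = 96
M1 = 3, M2 = 32
y1 = 3^(-1) mod 32 = 11
y2 = 32^(-1) mod 3 = 2
x = (2×3×11 + 0×32×2) mod 96 = 66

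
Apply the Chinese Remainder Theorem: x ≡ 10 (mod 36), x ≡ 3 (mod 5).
118

Using Chinese Remainder Theorem:
M = 36 × 5 = 180
M1 = 5, M2 = 36
y1 = 5^(-1) mod 36 = 29
y2 = 36^(-1) mod 5 = 1
x = (10×5×29 + 3×36×1) mod 180 = 118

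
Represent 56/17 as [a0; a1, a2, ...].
[3; 3, 2, 2]

Euclidean algorithm steps:
56 = 3 × 17 + 5
17 = 3 × 5 + 2
5 = 2 × 2 + 1
2 = 2 × 1 + 0
Continued fraction: [3; 3, 2, 2]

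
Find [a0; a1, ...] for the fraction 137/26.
[5; 3, 1, 2, 2]

Euclidean algorithm steps:
137 = 5 × 26 + 7
26 = 3 × 7 + 5
7 = 1 × 5 + 2
5 = 2 × 2 + 1
2 = 2 × 1 + 0
Continued fraction: [5; 3, 1, 2, 2]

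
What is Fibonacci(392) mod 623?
175

Matrix identity: Q^n = [[F_(n+1), F_n], [F_n, F_(n-1)]] with Q = [[1,1],[1,0]].
n = 392 = 110001000₂. Square-and-multiply, entries mod 623:
Q^1 = [[1,1],[1,0]]
Q^3 = (Q^1)²·Q = [[3,2],[2,1]]
Q^6 = (Q^3)² = [[13,8],[8,5]]
Q^12 = (Q^6)² = [[233,144],[144,89]]
Q^24 = (Q^12)² = [[265,266],[266,622]]
Q^49 = (Q^24)²·Q = [[8,183],[183,448]]
Q^98 = (Q^49)² = [[534,589],[589,568]]
Q^196 = (Q^98)² = [[355,535],[535,443]]
Q^392 = (Q^196)² = [[447,175],[175,272]]
F_392 mod 623 = Q^392[0][1] = 175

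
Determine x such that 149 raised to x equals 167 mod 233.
118

Baby-step giant-step with step n = ⌈√233⌉ = 16.
Baby steps 149^j mod 233 (j:value) for j=0..15: 0:1, 1:149, 2:66, 3:48, 4:162, 5:139, 6:207, 7:87, 8:148, 9:150, 10:215, 11:114, 12:210, 13:68, 14:113, 15:61.
Giant-step multiplier: 149^(-16) ≡ 149^(232-16) = 149^216 ≡ 117 (mod 233).
Giant steps γ_i = 167·117^i mod 233: γ_0=167, γ_1=200, γ_2=100, γ_3=50, γ_4=25, γ_5=129, γ_6=181, γ_7=207 (in table at j=6).
x = i·n + j = 7·16 + 6 = 118.
Check: 149^118 ≡ 167 (mod 233).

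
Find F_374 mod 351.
107

Matrix identity: Q^n = [[F_(n+1), F_n], [F_n, F_(n-1)]] with Q = [[1,1],[1,0]].
n = 374 = 101110110₂. Square-and-multiply, entries mod 351:
Q^1 = [[1,1],[1,0]]
Q^2 = (Q^1)² = [[2,1],[1,1]]
Q^5 = (Q^2)²·Q = [[8,5],[5,3]]
Q^11 = (Q^5)²·Q = [[144,89],[89,55]]
Q^23 = (Q^11)²·Q = [[36,226],[226,161]]
Q^46 = (Q^23)² = [[73,296],[296,128]]
Q^93 = (Q^46)²·Q = [[107,281],[281,177]]
Q^187 = (Q^93)²·Q = [[330,203],[203,127]]
Q^374 = (Q^187)² = [[232,107],[107,125]]
F_374 mod 351 = Q^374[0][1] = 107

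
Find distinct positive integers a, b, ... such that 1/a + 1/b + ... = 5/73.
1/15 + 1/548 + 1/600060

Greedy algorithm:
5/73: ceiling(73/5) = 15, use 1/15
2/1095: ceiling(1095/2) = 548, use 1/548
1/600060: ceiling(600060/1) = 600060, use 1/600060
Result: 5/73 = 1/15 + 1/548 + 1/600060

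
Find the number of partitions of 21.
792

p(n) counts ways to write n as a sum of positive integers (order ignored).
Euler's pentagonal recurrence: p(k) = p(k-1) + p(k-2) - p(k-5) - p(k-7) + p(k-12) + p(k-15) - ... (offsets j(3j∓1)/2, signs ++--, p(0)=1, p(<0)=0).
DP table for k = 0..20: p(0)=1, p(1)=1, p(2)=2, p(3)=3, p(4)=5, p(5)=7, p(6)=11, p(7)=15, p(8)=22, p(9)=30, p(10)=42, p(11)=56, p(12)=77, p(13)=101, p(14)=135, p(15)=176, p(16)=231, p(17)=297, p(18)=385, p(19)=490, p(20)=627.
Final step: p(21) = p(20) + p(19) - p(16) - p(14) + p(9) + p(6)
= 627 + 490 - 231 - 135 + 30 + 11
= 792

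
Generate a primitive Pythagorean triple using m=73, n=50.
(2829, 7300, 7829)

Euclid's formula: a = m² - n², b = 2mn, c = m² + n²
m = 73, n = 50
a = 73² - 50² = 5329 - 2500 = 2829
b = 2 × 73 × 50 = 7300
c = 73² + 50² = 5329 + 2500 = 7829
Verification: 2829² + 7300² = 8003241 + 53290000 = 61293241 = 7829² ✓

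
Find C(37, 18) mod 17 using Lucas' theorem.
6

Using Lucas' theorem:
Write n=37 and k=18 in base 17:
n in base 17: [2, 3]
k in base 17: [1, 1]
C(37,18) mod 17 = ∏ C(n_i, k_i) mod 17
Digit binomials (mod 17): C(2,1) = 2; C(3,1) = 3
Product: 2 × 3 = 6 ≡ 6 (mod 17)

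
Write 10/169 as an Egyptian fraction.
1/17 + 1/2873

Greedy algorithm:
10/169: ceiling(169/10) = 17, use 1/17
1/2873: ceiling(2873/1) = 2873, use 1/2873
Result: 10/169 = 1/17 + 1/2873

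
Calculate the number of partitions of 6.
11

p(n) counts ways to write n as a sum of positive integers (order ignored).
Examples: 6; 5 + 1; 4 + 2; 4 + 1 + 1; 3 + 3; ... (11 total)
p(6) = 11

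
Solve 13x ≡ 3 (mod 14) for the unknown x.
x ≡ 11 (mod 14)

gcd(13, 14) = 1, which divides 3, so solutions exist.
Find 13^(-1) mod 14 by the extended Euclidean algorithm:
14 = 1 × 13 + 1  ⟹  1 = (1)·14 + (-1)·13
So (-1)·13 ≡ 1 (mod 14), i.e. 13^(-1) ≡ -1 ≡ 13 (mod 14).
x ≡ 13 × 3 = 39 ≡ 11 (mod 14).
Check: 13 × 11 = 143 ≡ 3 (mod 14).
Unique solution: x ≡ 11 (mod 14)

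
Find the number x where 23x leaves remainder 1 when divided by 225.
137

gcd(23, 225) = 1, so the inverse exists.
Extended Euclidean algorithm on (225, 23):
225 = 9 × 23 + 18  ⟹  18 = (1)·225 + (-9)·23
23 = 1 × 18 + 5  ⟹  5 = (-1)·225 + (10)·23
18 = 3 × 5 + 3  ⟹  3 = (4)·225 + (-39)·23
5 = 1 × 3 + 2  ⟹  2 = (-5)·225 + (49)·23
3 = 1 × 2 + 1  ⟹  1 = (9)·225 + (-88)·23
So (-88)·23 ≡ 1 (mod 225), i.e. 23^(-1) ≡ -88 ≡ 137 (mod 225).
Check: 23 × 137 = 3151 ≡ 1 (mod 225)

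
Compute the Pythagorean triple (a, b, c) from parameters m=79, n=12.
(6097, 1896, 6385)

Euclid's formula: a = m² - n², b = 2mn, c = m² + n²
m = 79, n = 12
a = 79² - 12² = 6241 - 144 = 6097
b = 2 × 79 × 12 = 1896
c = 79² + 12² = 6241 + 144 = 6385
Verification: 6097² + 1896² = 37173409 + 3594816 = 40768225 = 6385² ✓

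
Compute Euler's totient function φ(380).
144

380 = 2^2 × 5 × 19
φ(n) = n × ∏(1 - 1/p) for each prime p dividing n
φ(380) = 380 × (1 - 1/2) × (1 - 1/5) × (1 - 1/19) = 144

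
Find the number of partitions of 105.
342325709

p(n) counts ways to write n as a sum of positive integers (order ignored).
Euler's pentagonal recurrence: p(k) = p(k-1) + p(k-2) - p(k-5) - p(k-7) + p(k-12) + p(k-15) - ... (offsets j(3j∓1)/2, signs ++--, p(0)=1, p(<0)=0).
DP table for k = 0..104: p(0)=1, p(1)=1, p(2)=2, p(3)=3, p(4)=5, p(5)=7, p(6)=11, p(7)=15, p(8)=22, p(9)=30, p(10)=42, p(11)=56, p(12)=77, p(13)=101, p(14)=135, p(15)=176, p(16)=231, p(17)=297, p(18)=385, p(19)=490, p(20)=627, p(21)=792, p(22)=1002, p(23)=1255, p(24)=1575, p(25)=1958, p(26)=2436, p(27)=3010, p(28)=3718, p(29)=4565, p(30)=5604, p(31)=6842, p(32)=8349, p(33)=10143, p(34)=12310, p(35)=14883, p(36)=17977, p(37)=21637, p(38)=26015, p(39)=31185, p(40)=37338, p(41)=44583, p(42)=53174, p(43)=63261, p(44)=75175, p(45)=89134, p(46)=105558, p(47)=124754, p(48)=147273, p(49)=173525, p(50)=204226, p(51)=239943, p(52)=281589, p(53)=329931, p(54)=386155, p(55)=451276, p(56)=526823, p(57)=614154, p(58)=715220, p(59)=831820, p(60)=966467, p(61)=1121505, p(62)=1300156, p(63)=1505499, p(64)=1741630, p(65)=2012558, p(66)=2323520, p(67)=2679689, p(68)=3087735, p(69)=3554345, p(70)=4087968, p(71)=4697205, p(72)=5392783, p(73)=6185689, p(74)=7089500, p(75)=8118264, p(76)=9289091, p(77)=10619863, p(78)=12132164, p(79)=13848650, p(80)=15796476, p(81)=18004327, p(82)=20506255, p(83)=23338469, p(84)=26543660, p(85)=30167357, p(86)=34262962, p(87)=38887673, p(88)=44108109, p(89)=49995925, p(90)=56634173, p(91)=64112359, p(92)=72533807, p(93)=82010177, p(94)=92669720, p(95)=104651419, p(96)=118114304, p(97)=133230930, p(98)=150198136, p(99)=169229875, p(100)=190569292, p(101)=214481126, p(102)=241265379, p(103)=271248950, p(104)=304801365.
Final step: p(105) = p(104) + p(103) - p(100) - p(98) + p(93) + p(90) - p(83) - p(79) + p(70) + p(65) - p(54) - p(48) + p(35) + p(28) - p(13) - p(5)
= 304801365 + 271248950 - 190569292 - 150198136 + 82010177 + 56634173 - 23338469 - 13848650 + 4087968 + 2012558 - 386155 - 147273 + 14883 + 3718 - 101 - 7
= 342325709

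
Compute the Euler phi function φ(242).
110

242 = 2 × 11^2
φ(n) = n × ∏(1 - 1/p) for each prime p dividing n
φ(242) = 242 × (1 - 1/2) × (1 - 1/11) = 110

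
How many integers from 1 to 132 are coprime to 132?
40

132 = 2^2 × 3 × 11
φ(n) = n × ∏(1 - 1/p) for each prime p dividing n
φ(132) = 132 × (1 - 1/2) × (1 - 1/3) × (1 - 1/11) = 40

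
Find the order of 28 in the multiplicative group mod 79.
78

79 is prime, so ord(28) divides φ(79) = 78.
Divisors of 78: 1, 2, 3, 6, 13, 26, 39, 78.
Repeated squaring: 28^1 ≡ 28, 28^2 ≡ 73, 28^4 ≡ 36, 28^8 ≡ 32, 28^16 ≡ 76, 28^32 ≡ 9, 28^64 ≡ 2 (mod 79).
Test 28^d mod 79 for each divisor d in increasing order:
28^1 ≡ 28
28^2 ≡ 73
28^3 = 28^2·28^1 ≡ 69
28^6 = 28^4·28^2 ≡ 21
28^13 = 28^8·28^4·28^1 ≡ 24
28^26 = 28^16·28^8·28^2 ≡ 23
28^39 = 28^32·28^4·28^2·28^1 ≡ 78
28^78 = 28^64·28^8·28^4·28^2 ≡ 1  ← first divisor giving 1
The order is 78.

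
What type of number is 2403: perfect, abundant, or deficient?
deficient

Proper divisors of 2403: sum = 1 + 3 + 9 + 27 + 89 + 267 + 801 = 1197
Since 1197 < 2403, 2403 is deficient.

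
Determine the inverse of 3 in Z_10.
7

gcd(3, 10) = 1, so the inverse exists.
Extended Euclidean algorithm on (10, 3):
10 = 3 × 3 + 1  ⟹  1 = (1)·10 + (-3)·3
So (-3)·3 ≡ 1 (mod 10), i.e. 3^(-1) ≡ -3 ≡ 7 (mod 10).
Check: 3 × 7 = 21 ≡ 1 (mod 10)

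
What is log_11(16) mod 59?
28

Baby-step giant-step with step n = ⌈√59⌉ = 8.
Baby steps 11^j mod 59 (j:value) for j=0..7: 0:1, 1:11, 2:3, 3:33, 4:9, 5:40, 6:27, 7:2.
Giant-step multiplier: 11^(-8) ≡ 11^(58-8) = 11^50 ≡ 51 (mod 59).
Giant steps γ_i = 16·51^i mod 59: γ_0=16, γ_1=49, γ_2=21, γ_3=9 (in table at j=4).
x = i·n + j = 3·8 + 4 = 28.
Check: 11^28 ≡ 16 (mod 59).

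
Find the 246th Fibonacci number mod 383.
265

Matrix identity: Q^n = [[F_(n+1), F_n], [F_n, F_(n-1)]] with Q = [[1,1],[1,0]].
n = 246 = 11110110₂. Square-and-multiply, entries mod 383:
Q^1 = [[1,1],[1,0]]
Q^3 = (Q^1)²·Q = [[3,2],[2,1]]
Q^7 = (Q^3)²·Q = [[21,13],[13,8]]
Q^15 = (Q^7)²·Q = [[221,227],[227,377]]
Q^30 = (Q^15)² = [[24,164],[164,243]]
Q^61 = (Q^30)²·Q = [[22,279],[279,126]]
Q^123 = (Q^61)²·Q = [[121,193],[193,311]]
Q^246 = (Q^123)² = [[185,265],[265,303]]
F_246 mod 383 = Q^246[0][1] = 265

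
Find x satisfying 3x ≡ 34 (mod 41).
x ≡ 25 (mod 41)

gcd(3, 41) = 1, which divides 34, so solutions exist.
Find 3^(-1) mod 41 by the extended Euclidean algorithm:
41 = 13 × 3 + 2  ⟹  2 = (1)·41 + (-13)·3
3 = 1 × 2 + 1  ⟹  1 = (-1)·41 + (14)·3
So (14)·3 ≡ 1 (mod 41), i.e. 3^(-1) ≡ 14 (mod 41).
x ≡ 14 × 34 = 476 ≡ 25 (mod 41).
Check: 3 × 25 = 75 ≡ 34 (mod 41).
Unique solution: x ≡ 25 (mod 41)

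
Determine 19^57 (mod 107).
102

Repeated squaring. Binary of 57 = 111001.
19^1 ≡ 19 (mod 107); 19^2 ≡ 40 (mod 107); 19^4 ≡ 102 (mod 107); 19^8 ≡ 25 (mod 107); 19^16 ≡ 90 (mod 107); 19^32 ≡ 75 (mod 107)
19^57 = 19^1 × 19^8 × 19^16 × 19^32 ≡ 102 (mod 107)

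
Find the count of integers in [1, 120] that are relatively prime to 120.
32

120 = 2^3 × 3 × 5
φ(n) = n × ∏(1 - 1/p) for each prime p dividing n
φ(120) = 120 × (1 - 1/2) × (1 - 1/3) × (1 - 1/5) = 32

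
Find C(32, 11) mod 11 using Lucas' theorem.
2

Using Lucas' theorem:
Write n=32 and k=11 in base 11:
n in base 11: [2, 10]
k in base 11: [1, 0]
C(32,11) mod 11 = ∏ C(n_i, k_i) mod 11
Digit binomials (mod 11): C(2,1) = 2; C(10,0) = 1
Product: 2 × 1 = 2 ≡ 2 (mod 11)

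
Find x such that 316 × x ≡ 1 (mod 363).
139

gcd(316, 363) = 1, so the inverse exists.
Extended Euclidean algorithm on (363, 316):
363 = 1 × 316 + 47  ⟹  47 = (1)·363 + (-1)·316
316 = 6 × 47 + 34  ⟹  34 = (-6)·363 + (7)·316
47 = 1 × 34 + 13  ⟹  13 = (7)·363 + (-8)·316
34 = 2 × 13 + 8  ⟹  8 = (-20)·363 + (23)·316
13 = 1 × 8 + 5  ⟹  5 = (27)·363 + (-31)·316
8 = 1 × 5 + 3  ⟹  3 = (-47)·363 + (54)·316
5 = 1 × 3 + 2  ⟹  2 = (74)·363 + (-85)·316
3 = 1 × 2 + 1  ⟹  1 = (-121)·363 + (139)·316
So (139)·316 ≡ 1 (mod 363), i.e. 316^(-1) ≡ 139 (mod 363).
Check: 316 × 139 = 43924 ≡ 1 (mod 363)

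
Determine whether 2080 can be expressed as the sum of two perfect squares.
12² + 44² (a=12, b=44)

Factorization: 2080 = 2^5 × 5 × 13
By Fermat: n is sum of two squares iff every prime p ≡ 3 (mod 4) appears to even power.
All primes ≡ 3 (mod 4) appear to even power.
Search a = 0, 1, 2, … for 2080 - a² a perfect square: first hit at a = 12: 2080 - 144 = 1936 = 44².
2080 = 12² + 44² = 144 + 1936 ✓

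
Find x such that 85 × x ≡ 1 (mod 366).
211

gcd(85, 366) = 1, so the inverse exists.
Extended Euclidean algorithm on (366, 85):
366 = 4 × 85 + 26  ⟹  26 = (1)·366 + (-4)·85
85 = 3 × 26 + 7  ⟹  7 = (-3)·366 + (13)·85
26 = 3 × 7 + 5  ⟹  5 = (10)·366 + (-43)·85
7 = 1 × 5 + 2  ⟹  2 = (-13)·366 + (56)·85
5 = 2 × 2 + 1  ⟹  1 = (36)·366 + (-155)·85
So (-155)·85 ≡ 1 (mod 366), i.e. 85^(-1) ≡ -155 ≡ 211 (mod 366).
Check: 85 × 211 = 17935 ≡ 1 (mod 366)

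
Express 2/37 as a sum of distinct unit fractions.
1/19 + 1/703

Greedy algorithm:
2/37: ceiling(37/2) = 19, use 1/19
1/703: ceiling(703/1) = 703, use 1/703
Result: 2/37 = 1/19 + 1/703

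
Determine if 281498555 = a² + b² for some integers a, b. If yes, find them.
Not possible

Factorization: 281498555 = 5 × 13 × 163^3
By Fermat: n is sum of two squares iff every prime p ≡ 3 (mod 4) appears to even power.
Prime(s) ≡ 3 (mod 4) with odd exponent: [(163, 3)]
Therefore 281498555 cannot be expressed as a² + b².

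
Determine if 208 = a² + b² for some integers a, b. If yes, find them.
8² + 12² (a=8, b=12)

Factorization: 208 = 2^4 × 13
By Fermat: n is sum of two squares iff every prime p ≡ 3 (mod 4) appears to even power.
All primes ≡ 3 (mod 4) appear to even power.
Search a = 0, 1, 2, … for 208 - a² a perfect square: first hit at a = 8: 208 - 64 = 144 = 12².
208 = 8² + 12² = 64 + 144 ✓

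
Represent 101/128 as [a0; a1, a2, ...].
[0; 1, 3, 1, 2, 1, 6]

Euclidean algorithm steps:
101 = 0 × 128 + 101
128 = 1 × 101 + 27
101 = 3 × 27 + 20
27 = 1 × 20 + 7
20 = 2 × 7 + 6
7 = 1 × 6 + 1
6 = 6 × 1 + 0
Continued fraction: [0; 1, 3, 1, 2, 1, 6]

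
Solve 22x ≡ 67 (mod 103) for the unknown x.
x ≡ 92 (mod 103)

gcd(22, 103) = 1, which divides 67, so solutions exist.
Find 22^(-1) mod 103 by the extended Euclidean algorithm:
103 = 4 × 22 + 15  ⟹  15 = (1)·103 + (-4)·22
22 = 1 × 15 + 7  ⟹  7 = (-1)·103 + (5)·22
15 = 2 × 7 + 1  ⟹  1 = (3)·103 + (-14)·22
So (-14)·22 ≡ 1 (mod 103), i.e. 22^(-1) ≡ -14 ≡ 89 (mod 103).
x ≡ 89 × 67 = 5963 ≡ 92 (mod 103).
Check: 22 × 92 = 2024 ≡ 67 (mod 103).
Unique solution: x ≡ 92 (mod 103)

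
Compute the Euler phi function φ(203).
168

203 = 7 × 29
φ(n) = n × ∏(1 - 1/p) for each prime p dividing n
φ(203) = 203 × (1 - 1/7) × (1 - 1/29) = 168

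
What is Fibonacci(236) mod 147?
144

Matrix identity: Q^n = [[F_(n+1), F_n], [F_n, F_(n-1)]] with Q = [[1,1],[1,0]].
n = 236 = 11101100₂. Square-and-multiply, entries mod 147:
Q^1 = [[1,1],[1,0]]
Q^3 = (Q^1)²·Q = [[3,2],[2,1]]
Q^7 = (Q^3)²·Q = [[21,13],[13,8]]
Q^14 = (Q^7)² = [[22,83],[83,86]]
Q^29 = (Q^14)²·Q = [[20,23],[23,144]]
Q^59 = (Q^29)²·Q = [[144,47],[47,97]]
Q^118 = (Q^59)² = [[13,8],[8,5]]
Q^236 = (Q^118)² = [[86,144],[144,89]]
F_236 mod 147 = Q^236[0][1] = 144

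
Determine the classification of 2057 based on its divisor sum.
deficient

Proper divisors of 2057: sum = 1 + 11 + 17 + 121 + 187 = 337
Since 337 < 2057, 2057 is deficient.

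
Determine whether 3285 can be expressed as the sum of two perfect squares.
6² + 57² (a=6, b=57)

Factorization: 3285 = 3^2 × 5 × 73
By Fermat: n is sum of two squares iff every prime p ≡ 3 (mod 4) appears to even power.
All primes ≡ 3 (mod 4) appear to even power.
Search a = 0, 1, 2, … for 3285 - a² a perfect square: first hit at a = 6: 3285 - 36 = 3249 = 57².
3285 = 6² + 57² = 36 + 3249 ✓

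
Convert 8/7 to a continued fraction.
[1; 7]

Euclidean algorithm steps:
8 = 1 × 7 + 1
7 = 7 × 1 + 0
Continued fraction: [1; 7]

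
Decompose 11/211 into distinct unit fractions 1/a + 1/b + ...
1/20 + 1/469 + 1/1979180

Greedy algorithm:
11/211: ceiling(211/11) = 20, use 1/20
9/4220: ceiling(4220/9) = 469, use 1/469
1/1979180: ceiling(1979180/1) = 1979180, use 1/1979180
Result: 11/211 = 1/20 + 1/469 + 1/1979180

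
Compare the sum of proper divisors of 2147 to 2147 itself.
deficient

Proper divisors of 2147: sum = 1 + 19 + 113 = 133
Since 133 < 2147, 2147 is deficient.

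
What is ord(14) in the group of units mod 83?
82

83 is prime, so ord(14) divides φ(83) = 82.
Divisors of 82: 1, 2, 41, 82.
Repeated squaring: 14^1 ≡ 14, 14^2 ≡ 30, 14^4 ≡ 70, 14^8 ≡ 3, 14^16 ≡ 9, 14^32 ≡ 81, 14^64 ≡ 4 (mod 83).
Test 14^d mod 83 for each divisor d in increasing order:
14^1 ≡ 14
14^2 ≡ 30
14^41 = 14^32·14^8·14^1 ≡ 82
14^82 = 14^64·14^16·14^2 ≡ 1  ← first divisor giving 1
The order is 82.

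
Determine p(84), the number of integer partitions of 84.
26543660

p(n) counts ways to write n as a sum of positive integers (order ignored).
Euler's pentagonal recurrence: p(k) = p(k-1) + p(k-2) - p(k-5) - p(k-7) + p(k-12) + p(k-15) - ... (offsets j(3j∓1)/2, signs ++--, p(0)=1, p(<0)=0).
DP table for k = 0..83: p(0)=1, p(1)=1, p(2)=2, p(3)=3, p(4)=5, p(5)=7, p(6)=11, p(7)=15, p(8)=22, p(9)=30, p(10)=42, p(11)=56, p(12)=77, p(13)=101, p(14)=135, p(15)=176, p(16)=231, p(17)=297, p(18)=385, p(19)=490, p(20)=627, p(21)=792, p(22)=1002, p(23)=1255, p(24)=1575, p(25)=1958, p(26)=2436, p(27)=3010, p(28)=3718, p(29)=4565, p(30)=5604, p(31)=6842, p(32)=8349, p(33)=10143, p(34)=12310, p(35)=14883, p(36)=17977, p(37)=21637, p(38)=26015, p(39)=31185, p(40)=37338, p(41)=44583, p(42)=53174, p(43)=63261, p(44)=75175, p(45)=89134, p(46)=105558, p(47)=124754, p(48)=147273, p(49)=173525, p(50)=204226, p(51)=239943, p(52)=281589, p(53)=329931, p(54)=386155, p(55)=451276, p(56)=526823, p(57)=614154, p(58)=715220, p(59)=831820, p(60)=966467, p(61)=1121505, p(62)=1300156, p(63)=1505499, p(64)=1741630, p(65)=2012558, p(66)=2323520, p(67)=2679689, p(68)=3087735, p(69)=3554345, p(70)=4087968, p(71)=4697205, p(72)=5392783, p(73)=6185689, p(74)=7089500, p(75)=8118264, p(76)=9289091, p(77)=10619863, p(78)=12132164, p(79)=13848650, p(80)=15796476, p(81)=18004327, p(82)=20506255, p(83)=23338469.
Final step: p(84) = p(83) + p(82) - p(79) - p(77) + p(72) + p(69) - p(62) - p(58) + p(49) + p(44) - p(33) - p(27) + p(14) + p(7)
= 23338469 + 20506255 - 13848650 - 10619863 + 5392783 + 3554345 - 1300156 - 715220 + 173525 + 75175 - 10143 - 3010 + 135 + 15
= 26543660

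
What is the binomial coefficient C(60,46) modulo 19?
0

Using Lucas' theorem:
Write n=60 and k=46 in base 19:
n in base 19: [3, 3]
k in base 19: [2, 8]
C(60,46) mod 19 = ∏ C(n_i, k_i) mod 19
Digit binomials (mod 19): C(3,2) = 3; C(3,8) = 0 (k_i > n_i)
Product: 3 × 0 = 0 ≡ 0 (mod 19)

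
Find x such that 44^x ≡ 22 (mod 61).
8

Baby-step giant-step with step n = ⌈√61⌉ = 8.
Baby steps 44^j mod 61 (j:value) for j=0..7: 0:1, 1:44, 2:45, 3:28, 4:12, 5:40, 6:52, 7:31.
Giant-step multiplier: 44^(-8) ≡ 44^(60-8) = 44^52 ≡ 25 (mod 61).
Giant steps γ_i = 22·25^i mod 61: γ_0=22, γ_1=1 (in table at j=0).
x = i·n + j = 1·8 + 0 = 8.
Check: 44^8 ≡ 22 (mod 61).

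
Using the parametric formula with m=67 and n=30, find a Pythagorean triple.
(3589, 4020, 5389)

Euclid's formula: a = m² - n², b = 2mn, c = m² + n²
m = 67, n = 30
a = 67² - 30² = 4489 - 900 = 3589
b = 2 × 67 × 30 = 4020
c = 67² + 30² = 4489 + 900 = 5389
Verification: 3589² + 4020² = 12880921 + 16160400 = 29041321 = 5389² ✓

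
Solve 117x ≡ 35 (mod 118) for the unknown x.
x ≡ 83 (mod 118)

gcd(117, 118) = 1, which divides 35, so solutions exist.
Find 117^(-1) mod 118 by the extended Euclidean algorithm:
118 = 1 × 117 + 1  ⟹  1 = (1)·118 + (-1)·117
So (-1)·117 ≡ 1 (mod 118), i.e. 117^(-1) ≡ -1 ≡ 117 (mod 118).
x ≡ 117 × 35 = 4095 ≡ 83 (mod 118).
Check: 117 × 83 = 9711 ≡ 35 (mod 118).
Unique solution: x ≡ 83 (mod 118)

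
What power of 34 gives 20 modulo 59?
20

Baby-step giant-step with step n = ⌈√59⌉ = 8.
Baby steps 34^j mod 59 (j:value) for j=0..7: 0:1, 1:34, 2:35, 3:10, 4:45, 5:55, 6:41, 7:37.
Giant-step multiplier: 34^(-8) ≡ 34^(58-8) = 34^50 ≡ 28 (mod 59).
Giant steps γ_i = 20·28^i mod 59: γ_0=20, γ_1=29, γ_2=45 (in table at j=4).
x = i·n + j = 2·8 + 4 = 20.
Check: 34^20 ≡ 20 (mod 59).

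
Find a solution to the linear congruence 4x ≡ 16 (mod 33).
x ≡ 4 (mod 33)

gcd(4, 33) = 1, which divides 16, so solutions exist.
Find 4^(-1) mod 33 by the extended Euclidean algorithm:
33 = 8 × 4 + 1  ⟹  1 = (1)·33 + (-8)·4
So (-8)·4 ≡ 1 (mod 33), i.e. 4^(-1) ≡ -8 ≡ 25 (mod 33).
x ≡ 25 × 16 = 400 ≡ 4 (mod 33).
Check: 4 × 4 = 16 ≡ 16 (mod 33).
Unique solution: x ≡ 4 (mod 33)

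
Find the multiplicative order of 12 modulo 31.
30

31 is prime, so ord(12) divides φ(31) = 30.
Divisors of 30: 1, 2, 3, 5, 6, 10, 15, 30.
Repeated squaring: 12^1 ≡ 12, 12^2 ≡ 20, 12^4 ≡ 28, 12^8 ≡ 9, 12^16 ≡ 19 (mod 31).
Test 12^d mod 31 for each divisor d in increasing order:
12^1 ≡ 12
12^2 ≡ 20
12^3 = 12^2·12^1 ≡ 23
12^5 = 12^4·12^1 ≡ 26
12^6 = 12^4·12^2 ≡ 2
12^10 = 12^8·12^2 ≡ 25
12^15 = 12^8·12^4·12^2·12^1 ≡ 30
12^30 = 12^16·12^8·12^4·12^2 ≡ 1  ← first divisor giving 1
The order is 30.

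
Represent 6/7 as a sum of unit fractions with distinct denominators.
1/2 + 1/3 + 1/42

Greedy algorithm:
6/7: ceiling(7/6) = 2, use 1/2
5/14: ceiling(14/5) = 3, use 1/3
1/42: ceiling(42/1) = 42, use 1/42
Result: 6/7 = 1/2 + 1/3 + 1/42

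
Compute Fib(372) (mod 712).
624

Matrix identity: Q^n = [[F_(n+1), F_n], [F_n, F_(n-1)]] with Q = [[1,1],[1,0]].
n = 372 = 101110100₂. Square-and-multiply, entries mod 712:
Q^1 = [[1,1],[1,0]]
Q^2 = (Q^1)² = [[2,1],[1,1]]
Q^5 = (Q^2)²·Q = [[8,5],[5,3]]
Q^11 = (Q^5)²·Q = [[144,89],[89,55]]
Q^23 = (Q^11)²·Q = [[88,177],[177,623]]
Q^46 = (Q^23)² = [[625,535],[535,90]]
Q^93 = (Q^46)²·Q = [[631,450],[450,181]]
Q^186 = (Q^93)² = [[445,144],[144,301]]
Q^372 = (Q^186)² = [[177,624],[624,265]]
F_372 mod 712 = Q^372[0][1] = 624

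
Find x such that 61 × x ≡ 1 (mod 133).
24

gcd(61, 133) = 1, so the inverse exists.
Extended Euclidean algorithm on (133, 61):
133 = 2 × 61 + 11  ⟹  11 = (1)·133 + (-2)·61
61 = 5 × 11 + 6  ⟹  6 = (-5)·133 + (11)·61
11 = 1 × 6 + 5  ⟹  5 = (6)·133 + (-13)·61
6 = 1 × 5 + 1  ⟹  1 = (-11)·133 + (24)·61
So (24)·61 ≡ 1 (mod 133), i.e. 61^(-1) ≡ 24 (mod 133).
Check: 61 × 24 = 1464 ≡ 1 (mod 133)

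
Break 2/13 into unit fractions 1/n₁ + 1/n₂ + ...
1/7 + 1/91

Greedy algorithm:
2/13: ceiling(13/2) = 7, use 1/7
1/91: ceiling(91/1) = 91, use 1/91
Result: 2/13 = 1/7 + 1/91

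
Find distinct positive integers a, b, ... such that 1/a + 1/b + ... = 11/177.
1/17 + 1/301 + 1/905709

Greedy algorithm:
11/177: ceiling(177/11) = 17, use 1/17
10/3009: ceiling(3009/10) = 301, use 1/301
1/905709: ceiling(905709/1) = 905709, use 1/905709
Result: 11/177 = 1/17 + 1/301 + 1/905709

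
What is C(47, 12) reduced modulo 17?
13

Using Lucas' theorem:
Write n=47 and k=12 in base 17:
n in base 17: [2, 13]
k in base 17: [0, 12]
C(47,12) mod 17 = ∏ C(n_i, k_i) mod 17
Digit binomials (mod 17): C(2,0) = 1; C(13,12) = 13
Product: 1 × 13 = 13 ≡ 13 (mod 17)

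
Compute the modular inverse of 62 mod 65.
43

gcd(62, 65) = 1, so the inverse exists.
Extended Euclidean algorithm on (65, 62):
65 = 1 × 62 + 3  ⟹  3 = (1)·65 + (-1)·62
62 = 20 × 3 + 2  ⟹  2 = (-20)·65 + (21)·62
3 = 1 × 2 + 1  ⟹  1 = (21)·65 + (-22)·62
So (-22)·62 ≡ 1 (mod 65), i.e. 62^(-1) ≡ -22 ≡ 43 (mod 65).
Check: 62 × 43 = 2666 ≡ 1 (mod 65)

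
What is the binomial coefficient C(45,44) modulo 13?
6

Using Lucas' theorem:
Write n=45 and k=44 in base 13:
n in base 13: [3, 6]
k in base 13: [3, 5]
C(45,44) mod 13 = ∏ C(n_i, k_i) mod 13
Digit binomials (mod 13): C(3,3) = 1; C(6,5) = 6
Product: 1 × 6 = 6 ≡ 6 (mod 13)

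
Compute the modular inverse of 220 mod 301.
26

gcd(220, 301) = 1, so the inverse exists.
Extended Euclidean algorithm on (301, 220):
301 = 1 × 220 + 81  ⟹  81 = (1)·301 + (-1)·220
220 = 2 × 81 + 58  ⟹  58 = (-2)·301 + (3)·220
81 = 1 × 58 + 23  ⟹  23 = (3)·301 + (-4)·220
58 = 2 × 23 + 12  ⟹  12 = (-8)·301 + (11)·220
23 = 1 × 12 + 11  ⟹  11 = (11)·301 + (-15)·220
12 = 1 × 11 + 1  ⟹  1 = (-19)·301 + (26)·220
So (26)·220 ≡ 1 (mod 301), i.e. 220^(-1) ≡ 26 (mod 301).
Check: 220 × 26 = 5720 ≡ 1 (mod 301)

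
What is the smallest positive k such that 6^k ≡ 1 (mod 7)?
2

7 is prime, so ord(6) divides φ(7) = 6.
Divisors of 6: 1, 2, 3, 6.
Repeated squaring: 6^1 ≡ 6, 6^2 ≡ 1, 6^4 ≡ 1 (mod 7).
Test 6^d mod 7 for each divisor d in increasing order:
6^1 ≡ 6
6^2 ≡ 1  ← first divisor giving 1
The order is 2.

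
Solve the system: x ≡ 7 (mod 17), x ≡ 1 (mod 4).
41

Using Chinese Remainder Theorem:
M = 17 × 4 = 68
M1 = 4, M2 = 17
y1 = 4^(-1) mod 17 = 13
y2 = 17^(-1) mod 4 = 1
x = (7×4×13 + 1×17×1) mod 68 = 41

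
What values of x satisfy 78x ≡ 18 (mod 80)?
x ≡ 31 (mod 40)

gcd(78, 80) = 2, which divides 18, so solutions exist.
Divide through by 2: 39x ≡ 9 (mod 40).
Find 39^(-1) mod 40 by the extended Euclidean algorithm:
40 = 1 × 39 + 1  ⟹  1 = (1)·40 + (-1)·39
So (-1)·39 ≡ 1 (mod 40), i.e. 39^(-1) ≡ -1 ≡ 39 (mod 40).
x ≡ 39 × 9 = 351 ≡ 31 (mod 40).
Check: 78 × 31 = 2418 ≡ 18 (mod 80).
x ≡ 31 (mod 40), giving 2 solutions mod 80.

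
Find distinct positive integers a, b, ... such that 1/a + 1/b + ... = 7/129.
1/19 + 1/613 + 1/1502463

Greedy algorithm:
7/129: ceiling(129/7) = 19, use 1/19
4/2451: ceiling(2451/4) = 613, use 1/613
1/1502463: ceiling(1502463/1) = 1502463, use 1/1502463
Result: 7/129 = 1/19 + 1/613 + 1/1502463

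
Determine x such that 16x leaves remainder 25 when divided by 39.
x ≡ 4 (mod 39)

gcd(16, 39) = 1, which divides 25, so solutions exist.
Find 16^(-1) mod 39 by the extended Euclidean algorithm:
39 = 2 × 16 + 7  ⟹  7 = (1)·39 + (-2)·16
16 = 2 × 7 + 2  ⟹  2 = (-2)·39 + (5)·16
7 = 3 × 2 + 1  ⟹  1 = (7)·39 + (-17)·16
So (-17)·16 ≡ 1 (mod 39), i.e. 16^(-1) ≡ -17 ≡ 22 (mod 39).
x ≡ 22 × 25 = 550 ≡ 4 (mod 39).
Check: 16 × 4 = 64 ≡ 25 (mod 39).
Unique solution: x ≡ 4 (mod 39)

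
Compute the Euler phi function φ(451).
400

451 = 11 × 41
φ(n) = n × ∏(1 - 1/p) for each prime p dividing n
φ(451) = 451 × (1 - 1/11) × (1 - 1/41) = 400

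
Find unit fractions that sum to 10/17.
1/2 + 1/12 + 1/204

Greedy algorithm:
10/17: ceiling(17/10) = 2, use 1/2
3/34: ceiling(34/3) = 12, use 1/12
1/204: ceiling(204/1) = 204, use 1/204
Result: 10/17 = 1/2 + 1/12 + 1/204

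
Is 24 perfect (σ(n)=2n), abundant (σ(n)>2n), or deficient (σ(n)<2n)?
abundant

Proper divisors of 24: sum = 1 + 2 + 3 + 4 + 6 + 8 + 12 = 36
Since 36 > 24, 24 is abundant.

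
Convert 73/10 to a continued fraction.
[7; 3, 3]

Euclidean algorithm steps:
73 = 7 × 10 + 3
10 = 3 × 3 + 1
3 = 3 × 1 + 0
Continued fraction: [7; 3, 3]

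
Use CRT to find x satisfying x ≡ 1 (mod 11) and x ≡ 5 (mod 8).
45

Using Chinese Remainder Theorem:
M = 11 × 8 = 88
M1 = 8, M2 = 11
y1 = 8^(-1) mod 11 = 7
y2 = 11^(-1) mod 8 = 3
x = (1×8×7 + 5×11×3) mod 88 = 45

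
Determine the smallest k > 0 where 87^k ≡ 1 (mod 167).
83

167 is prime, so ord(87) divides φ(167) = 166.
Divisors of 166: 1, 2, 83, 166.
Repeated squaring: 87^1 ≡ 87, 87^2 ≡ 54, 87^4 ≡ 77, 87^8 ≡ 84, 87^16 ≡ 42, 87^32 ≡ 94, 87^64 ≡ 152, 87^128 ≡ 58 (mod 167).
Test 87^d mod 167 for each divisor d in increasing order:
87^1 ≡ 87
87^2 ≡ 54
87^83 = 87^64·87^16·87^2·87^1 ≡ 1  ← first divisor giving 1
The order is 83.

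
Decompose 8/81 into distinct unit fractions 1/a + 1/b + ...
1/11 + 1/128 + 1/22810 + 1/1300717440

Greedy algorithm:
8/81: ceiling(81/8) = 11, use 1/11
7/891: ceiling(891/7) = 128, use 1/128
5/114048: ceiling(114048/5) = 22810, use 1/22810
1/1300717440: ceiling(1300717440/1) = 1300717440, use 1/1300717440
Result: 8/81 = 1/11 + 1/128 + 1/22810 + 1/1300717440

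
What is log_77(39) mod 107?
60

Baby-step giant-step with step n = ⌈√107⌉ = 11.
Baby steps 77^j mod 107 (j:value) for j=0..10: 0:1, 1:77, 2:44, 3:71, 4:10, 5:21, 6:12, 7:68, 8:100, 9:103, 10:13.
Giant-step multiplier: 77^(-11) ≡ 77^(106-11) = 77^95 ≡ 31 (mod 107).
Giant steps γ_i = 39·31^i mod 107: γ_0=39, γ_1=32, γ_2=29, γ_3=43, γ_4=49, γ_5=21 (in table at j=5).
x = i·n + j = 5·11 + 5 = 60.
Check: 77^60 ≡ 39 (mod 107).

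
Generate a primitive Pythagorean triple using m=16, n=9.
(175, 288, 337)

Euclid's formula: a = m² - n², b = 2mn, c = m² + n²
m = 16, n = 9
a = 16² - 9² = 256 - 81 = 175
b = 2 × 16 × 9 = 288
c = 16² + 9² = 256 + 81 = 337
Verification: 175² + 288² = 30625 + 82944 = 113569 = 337² ✓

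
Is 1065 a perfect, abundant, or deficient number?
deficient

Proper divisors of 1065: sum = 1 + 3 + 5 + 15 + 71 + 213 + 355 = 663
Since 663 < 1065, 1065 is deficient.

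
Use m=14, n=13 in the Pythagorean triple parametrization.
(27, 364, 365)

Euclid's formula: a = m² - n², b = 2mn, c = m² + n²
m = 14, n = 13
a = 14² - 13² = 196 - 169 = 27
b = 2 × 14 × 13 = 364
c = 14² + 13² = 196 + 169 = 365
Verification: 27² + 364² = 729 + 132496 = 133225 = 365² ✓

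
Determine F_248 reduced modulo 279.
21

Matrix identity: Q^n = [[F_(n+1), F_n], [F_n, F_(n-1)]] with Q = [[1,1],[1,0]].
n = 248 = 11111000₂. Square-and-multiply, entries mod 279:
Q^1 = [[1,1],[1,0]]
Q^3 = (Q^1)²·Q = [[3,2],[2,1]]
Q^7 = (Q^3)²·Q = [[21,13],[13,8]]
Q^15 = (Q^7)²·Q = [[150,52],[52,98]]
Q^31 = (Q^15)²·Q = [[156,94],[94,62]]
Q^62 = (Q^31)² = [[250,125],[125,125]]
Q^124 = (Q^62)² = [[5,3],[3,2]]
Q^248 = (Q^124)² = [[34,21],[21,13]]
F_248 mod 279 = Q^248[0][1] = 21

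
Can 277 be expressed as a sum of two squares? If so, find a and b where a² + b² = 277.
9² + 14² (a=9, b=14)

Factorization: 277 = 277
By Fermat: n is sum of two squares iff every prime p ≡ 3 (mod 4) appears to even power.
All primes ≡ 3 (mod 4) appear to even power.
Search a = 0, 1, 2, … for 277 - a² a perfect square: first hit at a = 9: 277 - 81 = 196 = 14².
277 = 9² + 14² = 81 + 196 ✓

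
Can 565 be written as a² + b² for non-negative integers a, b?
6² + 23² (a=6, b=23)

Factorization: 565 = 5 × 113
By Fermat: n is sum of two squares iff every prime p ≡ 3 (mod 4) appears to even power.
All primes ≡ 3 (mod 4) appear to even power.
Search a = 0, 1, 2, … for 565 - a² a perfect square: first hit at a = 6: 565 - 36 = 529 = 23².
565 = 6² + 23² = 36 + 529 ✓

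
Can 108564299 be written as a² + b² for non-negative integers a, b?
Not possible

Factorization: 108564299 = 53 × 127^3
By Fermat: n is sum of two squares iff every prime p ≡ 3 (mod 4) appears to even power.
Prime(s) ≡ 3 (mod 4) with odd exponent: [(127, 3)]
Therefore 108564299 cannot be expressed as a² + b².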